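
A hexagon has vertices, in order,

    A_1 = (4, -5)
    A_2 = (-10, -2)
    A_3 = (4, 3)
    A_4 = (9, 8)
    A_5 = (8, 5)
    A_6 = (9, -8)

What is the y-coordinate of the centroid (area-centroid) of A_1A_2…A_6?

Apply the surveyor's formula. First the cross-terms c_i = x_i·y_{i+1} − x_{i+1}·y_i:
  -58, -22, 5, -19, -109, -13  ⇒  2A = -216, A = -108.
Then Σ (y_i + y_{i+1})·c_i = 688, so ȳ = 688 / (6·(-108)) = -86/81.

-86/81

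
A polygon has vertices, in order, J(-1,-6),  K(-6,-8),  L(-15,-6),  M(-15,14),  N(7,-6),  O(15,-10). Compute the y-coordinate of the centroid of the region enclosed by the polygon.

Apply the surveyor's formula. First the cross-terms c_i = x_i·y_{i+1} − x_{i+1}·y_i:
  -28, -84, -300, -8, 20, -100  ⇒  2A = -500, A = -250.
Then Σ (y_i + y_{i+1})·c_i = 384, so ȳ = 384 / (6·(-250)) = -0.256.

-0.256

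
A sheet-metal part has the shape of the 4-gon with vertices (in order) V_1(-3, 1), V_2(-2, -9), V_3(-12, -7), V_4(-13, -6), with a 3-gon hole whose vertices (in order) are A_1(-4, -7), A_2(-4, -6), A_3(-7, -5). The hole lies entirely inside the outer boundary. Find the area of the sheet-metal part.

Outer boundary:
Apply the surveyor's formula: 2A = Σ (x_i·y_{i+1} − x_{i+1}·y_i), indices taken mod 4.
Cross-terms: 29, -94, -19, -31  ⇒  Σ = -115
Area = |Σ|/2 = 57.5.
Hole:
Σ = (-4) + (-22) + (29) = 3
Area = |Σ|/2 = 1.5.
Net area = 57.5 − 1.5 = 56.

56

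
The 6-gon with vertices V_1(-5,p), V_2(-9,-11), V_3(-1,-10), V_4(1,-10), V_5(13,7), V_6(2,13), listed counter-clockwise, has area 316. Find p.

Write out the shoelace sum; only the two edges meeting at V_1 involve p:
2·Area = [(2·p − (-5)·13) + ((-5)·(-11) − (-9)·p)] + 391
       = 11·p + 511 = 632
⇒ p = 11.

11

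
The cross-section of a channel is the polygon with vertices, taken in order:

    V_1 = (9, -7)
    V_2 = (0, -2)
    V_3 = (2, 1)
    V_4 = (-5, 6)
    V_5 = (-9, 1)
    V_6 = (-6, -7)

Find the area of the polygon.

113

Σ = (-18) + (4) + (17) + (49) + (69) + (105) = 226
Area = |Σ|/2 = 113.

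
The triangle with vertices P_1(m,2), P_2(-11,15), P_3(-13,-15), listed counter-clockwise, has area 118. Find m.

-4

The doubled signed area Σ (x_i y_{i+1} − x_{i+1} y_i) is linear in m.
With m=0 it equals 356; the coefficient of m is 30 (from the two edges through P_1).
So 30·m + 356 = 2·118 = 236 ⇒ m = -4.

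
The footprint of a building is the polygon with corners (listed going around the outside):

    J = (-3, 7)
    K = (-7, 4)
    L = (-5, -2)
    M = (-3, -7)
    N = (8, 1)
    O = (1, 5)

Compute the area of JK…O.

Apply the shoelace formula: 2A = Σ (x_i·y_{i+1} − x_{i+1}·y_i), indices taken mod 6.
Σ = (37) + (34) + (29) + (53) + (39) + (22) = 214
Area = |Σ|/2 = 107.

107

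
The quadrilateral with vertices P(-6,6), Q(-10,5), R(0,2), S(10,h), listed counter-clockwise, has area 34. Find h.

Write out the shoelace sum; only the two edges meeting at S involve h:
2·Area = [(0·h − 10·2) + (10·6 − (-6)·h)] + 10
       = 6·h + 50 = 68
⇒ h = 3.

3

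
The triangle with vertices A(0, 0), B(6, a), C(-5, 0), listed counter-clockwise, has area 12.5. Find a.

The doubled signed area Σ (x_i y_{i+1} − x_{i+1} y_i) is linear in a.
With a=0 it equals 0; the coefficient of a is 5 (from the two edges through B).
So 5·a + 0 = 2·12.5 = 25 ⇒ a = 5.

5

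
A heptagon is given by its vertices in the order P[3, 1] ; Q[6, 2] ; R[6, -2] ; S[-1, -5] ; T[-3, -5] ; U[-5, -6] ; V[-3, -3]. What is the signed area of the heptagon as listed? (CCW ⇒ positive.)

-35

Apply the shoelace (surveyor's) formula: 2A = Σ (x_i·y_{i+1} − x_{i+1}·y_i), indices taken mod 7.
Σ = (0) + (-24) + (-32) + (-10) + (-7) + (-3) + (6) = -70
Signed area = Σ/2 = -35 (negative ⇒ clockwise traversal).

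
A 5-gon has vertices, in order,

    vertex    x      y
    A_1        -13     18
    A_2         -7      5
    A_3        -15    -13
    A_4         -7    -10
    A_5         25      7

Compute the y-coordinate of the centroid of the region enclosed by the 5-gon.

Apply the shoelace formula. First the cross-terms c_i = x_i·y_{i+1} − x_{i+1}·y_i:
  61, 166, 59, 201, 541  ⇒  2A = 1028, A = 514.
Then Σ (y_i + y_{i+1})·c_i = 11640, so ȳ = 11640 / (6·514) = 970/257.

970/257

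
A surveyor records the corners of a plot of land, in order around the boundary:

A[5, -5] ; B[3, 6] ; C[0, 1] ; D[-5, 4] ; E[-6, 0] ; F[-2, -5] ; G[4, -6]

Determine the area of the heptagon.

74.5

Apply the shoelace (surveyor's) formula: 2A = Σ (x_i·y_{i+1} − x_{i+1}·y_i), indices taken mod 7.
Σ = (45) + (3) + (5) + (24) + (30) + (32) + (10) = 149
Area = |Σ|/2 = 74.5.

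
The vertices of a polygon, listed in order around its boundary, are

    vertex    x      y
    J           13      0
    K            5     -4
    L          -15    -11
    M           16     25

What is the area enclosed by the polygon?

Cross-terms: -52, -115, -199, -325  ⇒  Σ = -691
Area = |Σ|/2 = 345.5.

345.5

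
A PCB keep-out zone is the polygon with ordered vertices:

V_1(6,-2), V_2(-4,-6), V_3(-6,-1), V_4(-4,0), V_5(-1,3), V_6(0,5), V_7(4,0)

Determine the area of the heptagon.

Apply the shoelace (surveyor's) formula: 2A = Σ (x_i·y_{i+1} − x_{i+1}·y_i), indices taken mod 7.
Σ = (-44) + (-32) + (-4) + (-12) + (-5) + (-20) + (-8) = -125
Area = |Σ|/2 = 62.5.

62.5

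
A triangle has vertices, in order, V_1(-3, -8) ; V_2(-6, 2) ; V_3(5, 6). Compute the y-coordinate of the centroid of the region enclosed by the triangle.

Apply the surveyor's formula. First the cross-terms c_i = x_i·y_{i+1} − x_{i+1}·y_i:
  -54, -46, -22  ⇒  2A = -122, A = -61.
Then Σ (y_i + y_{i+1})·c_i = 0, so ȳ = 0 / (6·(-61)) = 0.

0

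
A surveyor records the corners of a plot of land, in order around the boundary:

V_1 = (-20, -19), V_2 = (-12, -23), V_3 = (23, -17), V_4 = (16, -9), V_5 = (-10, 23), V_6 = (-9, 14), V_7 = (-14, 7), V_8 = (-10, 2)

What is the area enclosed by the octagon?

890

Apply the shoelace formula: 2A = Σ (x_i·y_{i+1} − x_{i+1}·y_i), indices taken mod 8.
Σ = (232) + (733) + (65) + (278) + (67) + (133) + (42) + (230) = 1780
Area = |Σ|/2 = 890.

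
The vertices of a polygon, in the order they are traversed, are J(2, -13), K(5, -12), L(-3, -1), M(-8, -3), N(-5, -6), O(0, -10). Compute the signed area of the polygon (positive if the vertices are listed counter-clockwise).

Cross-terms: 41, -41, 1, 33, 50, 20  ⇒  Σ = 104
Signed area = Σ/2 = 52 (positive ⇒ counter-clockwise traversal).

52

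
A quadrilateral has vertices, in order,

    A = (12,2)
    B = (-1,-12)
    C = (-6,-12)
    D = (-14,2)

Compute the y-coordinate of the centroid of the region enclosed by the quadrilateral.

Apply Gauss's area formula. First the cross-terms c_i = x_i·y_{i+1} − x_{i+1}·y_i:
  -142, -60, -180, -52  ⇒  2A = -434, A = -217.
Then Σ (y_i + y_{i+1})·c_i = 4452, so ȳ = 4452 / (6·(-217)) = -106/31.

-106/31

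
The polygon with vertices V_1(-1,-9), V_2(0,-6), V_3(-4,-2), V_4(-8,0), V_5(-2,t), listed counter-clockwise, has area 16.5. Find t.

-7

Write out the shoelace sum; only the two edges meeting at V_5 involve t:
2·Area = [((-8)·t − (-2)·0) + ((-2)·(-9) − (-1)·t)] + -34
       = -7·t + -16 = 33
⇒ t = -7.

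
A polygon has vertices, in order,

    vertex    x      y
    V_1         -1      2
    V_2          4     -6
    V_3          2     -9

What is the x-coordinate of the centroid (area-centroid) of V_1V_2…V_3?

Apply the shoelace (surveyor's) formula. First the cross-terms c_i = x_i·y_{i+1} − x_{i+1}·y_i:
  -2, -24, -5  ⇒  2A = -31, A = -15.5.
Then Σ (x_i + x_{i+1})·c_i = -155, so x̄ = -155 / (6·(-15.5)) = 5/3.

5/3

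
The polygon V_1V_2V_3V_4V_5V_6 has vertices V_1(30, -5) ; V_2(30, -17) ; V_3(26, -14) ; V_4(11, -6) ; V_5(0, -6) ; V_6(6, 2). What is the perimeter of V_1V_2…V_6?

80

|V_1V_2| = √((0)² + (-12)²) = √144 = 12
|V_2V_3| = √((-4)² + (3)²) = √25 = 5
|V_3V_4| = √((-15)² + (8)²) = √289 = 17
|V_4V_5| = √((-11)² + (0)²) = √121 = 11
|V_5V_6| = √((6)² + (8)²) = √100 = 10
|V_6V_1| = √((24)² + (-7)²) = √625 = 25
Perimeter = 12 + 5 + 17 + 11 + 10 + 25 = 80.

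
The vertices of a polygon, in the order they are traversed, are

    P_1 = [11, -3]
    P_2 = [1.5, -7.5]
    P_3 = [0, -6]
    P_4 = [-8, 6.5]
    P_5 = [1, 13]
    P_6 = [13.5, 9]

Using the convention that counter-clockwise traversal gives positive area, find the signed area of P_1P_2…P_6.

-275.75

Apply the shoelace formula: 2A = Σ (x_i·y_{i+1} − x_{i+1}·y_i), indices taken mod 6.
P_1→P_2: (11)(-7.5) − (1.5)(-3) = -78
P_2→P_3: (1.5)(-6) − (0)(-7.5) = -9
P_3→P_4: (0)(6.5) − (-8)(-6) = -48
P_4→P_5: (-8)(13) − (1)(6.5) = -110.5
P_5→P_6: (1)(9) − (13.5)(13) = -166.5
P_6→P_1: (13.5)(-3) − (11)(9) = -139.5
Σ = -551.5
Signed area = Σ/2 = -275.75 (negative ⇒ clockwise traversal).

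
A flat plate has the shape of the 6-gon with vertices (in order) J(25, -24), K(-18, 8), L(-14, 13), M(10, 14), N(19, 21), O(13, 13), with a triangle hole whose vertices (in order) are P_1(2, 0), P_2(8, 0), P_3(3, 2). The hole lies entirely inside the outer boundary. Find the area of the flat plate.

693.5

Outer boundary:
Apply the shoelace formula: 2A = Σ (x_i·y_{i+1} − x_{i+1}·y_i), indices taken mod 6.
Σ = (-232) + (-122) + (-326) + (-56) + (-26) + (-637) = -1399
Area = |Σ|/2 = 699.5.
Hole:
Apply the surveyor's formula: 2A = Σ (x_i·y_{i+1} − x_{i+1}·y_i), indices taken mod 3.
Σ = (0) + (16) + (-4) = 12
Area = |Σ|/2 = 6.
Net area = 699.5 − 6 = 693.5.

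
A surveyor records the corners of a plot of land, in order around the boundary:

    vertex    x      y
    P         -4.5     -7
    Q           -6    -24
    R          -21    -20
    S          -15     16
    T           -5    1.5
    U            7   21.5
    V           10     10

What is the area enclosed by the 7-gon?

592.25

Apply the shoelace formula: 2A = Σ (x_i·y_{i+1} − x_{i+1}·y_i), indices taken mod 7.
P→Q: (-4.5)(-24) − (-6)(-7) = 66
Q→R: (-6)(-20) − (-21)(-24) = -384
R→S: (-21)(16) − (-15)(-20) = -636
S→T: (-15)(1.5) − (-5)(16) = 57.5
T→U: (-5)(21.5) − (7)(1.5) = -118
U→V: (7)(10) − (10)(21.5) = -145
V→P: (10)(-7) − (-4.5)(10) = -25
Σ = -1184.5
Area = |Σ|/2 = 592.25.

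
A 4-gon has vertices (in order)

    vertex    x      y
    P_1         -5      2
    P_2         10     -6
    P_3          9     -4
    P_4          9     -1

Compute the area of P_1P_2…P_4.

32

Apply the surveyor's formula: 2A = Σ (x_i·y_{i+1} − x_{i+1}·y_i), indices taken mod 4.
P_1→P_2: (-5)(-6) − (10)(2) = 10
P_2→P_3: (10)(-4) − (9)(-6) = 14
P_3→P_4: (9)(-1) − (9)(-4) = 27
P_4→P_1: (9)(2) − (-5)(-1) = 13
Σ = 64
Area = |Σ|/2 = 32.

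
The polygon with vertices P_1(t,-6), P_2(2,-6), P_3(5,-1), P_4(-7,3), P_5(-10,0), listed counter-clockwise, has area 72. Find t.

Write out the shoelace sum; only the two edges meeting at P_1 involve t:
2·Area = [((-10)·(-6) − t·0) + (t·(-6) − 2·(-6))] + 66
       = -6·t + 138 = 144
⇒ t = -1.

-1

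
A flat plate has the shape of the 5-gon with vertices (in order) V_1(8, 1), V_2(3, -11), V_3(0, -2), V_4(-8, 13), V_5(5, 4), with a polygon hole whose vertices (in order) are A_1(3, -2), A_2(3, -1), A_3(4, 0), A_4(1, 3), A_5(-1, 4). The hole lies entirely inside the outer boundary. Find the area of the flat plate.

110.5

Outer boundary:
Apply the surveyor's formula: 2A = Σ (x_i·y_{i+1} − x_{i+1}·y_i), indices taken mod 5.
V_1→V_2: (8)(-11) − (3)(1) = -91
V_2→V_3: (3)(-2) − (0)(-11) = -6
V_3→V_4: (0)(13) − (-8)(-2) = -16
V_4→V_5: (-8)(4) − (5)(13) = -97
V_5→V_1: (5)(1) − (8)(4) = -27
Σ = -237
Area = |Σ|/2 = 118.5.
Hole:
Apply Gauss's area formula: 2A = Σ (x_i·y_{i+1} − x_{i+1}·y_i), indices taken mod 5.
Σ = (3) + (4) + (12) + (7) + (-10) = 16
Area = |Σ|/2 = 8.
Net area = 118.5 − 8 = 110.5.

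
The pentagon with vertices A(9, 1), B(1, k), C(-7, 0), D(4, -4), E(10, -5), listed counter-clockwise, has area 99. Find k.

6

Write out the shoelace sum; only the two edges meeting at B involve k:
2·Area = [(9·k − 1·1) + (1·0 − (-7)·k)] + 103
       = 16·k + 102 = 198
⇒ k = 6.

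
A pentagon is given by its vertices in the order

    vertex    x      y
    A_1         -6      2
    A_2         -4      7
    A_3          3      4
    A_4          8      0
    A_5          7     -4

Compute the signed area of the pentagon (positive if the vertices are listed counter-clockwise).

Apply the shoelace (surveyor's) formula: 2A = Σ (x_i·y_{i+1} − x_{i+1}·y_i), indices taken mod 5.
A_1→A_2: (-6)(7) − (-4)(2) = -34
A_2→A_3: (-4)(4) − (3)(7) = -37
A_3→A_4: (3)(0) − (8)(4) = -32
A_4→A_5: (8)(-4) − (7)(0) = -32
A_5→A_1: (7)(2) − (-6)(-4) = -10
Σ = -145
Signed area = Σ/2 = -72.5 (negative ⇒ clockwise traversal).

-72.5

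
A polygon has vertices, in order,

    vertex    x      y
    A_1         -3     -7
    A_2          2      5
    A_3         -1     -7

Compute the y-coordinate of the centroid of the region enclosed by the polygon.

Apply Gauss's area formula. First the cross-terms c_i = x_i·y_{i+1} − x_{i+1}·y_i:
  -1, -9, -14  ⇒  2A = -24, A = -12.
Then Σ (y_i + y_{i+1})·c_i = 216, so ȳ = 216 / (6·(-12)) = -3.

-3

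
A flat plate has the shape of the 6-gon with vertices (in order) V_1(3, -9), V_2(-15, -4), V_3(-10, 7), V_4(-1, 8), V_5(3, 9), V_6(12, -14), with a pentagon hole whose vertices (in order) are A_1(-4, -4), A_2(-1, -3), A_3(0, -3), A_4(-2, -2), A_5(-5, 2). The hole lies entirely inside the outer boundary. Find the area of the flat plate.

Outer boundary:
Σ = (-147) + (-145) + (-73) + (-33) + (-150) + (-66) = -614
Area = |Σ|/2 = 307.
Hole:
Apply the shoelace (surveyor's) formula: 2A = Σ (x_i·y_{i+1} − x_{i+1}·y_i), indices taken mod 5.
Cross-terms: 8, 3, -6, -14, 28  ⇒  Σ = 19
Area = |Σ|/2 = 9.5.
Net area = 307 − 9.5 = 297.5.

297.5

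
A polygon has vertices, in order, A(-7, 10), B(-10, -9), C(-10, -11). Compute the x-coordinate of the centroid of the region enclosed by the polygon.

-9

Apply the shoelace formula. First the cross-terms c_i = x_i·y_{i+1} − x_{i+1}·y_i:
  163, 20, -177  ⇒  2A = 6, A = 3.
Then Σ (x_i + x_{i+1})·c_i = -162, so x̄ = -162 / (6·3) = -9.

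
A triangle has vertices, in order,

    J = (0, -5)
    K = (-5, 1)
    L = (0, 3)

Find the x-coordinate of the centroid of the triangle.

Apply the shoelace formula. First the cross-terms c_i = x_i·y_{i+1} − x_{i+1}·y_i:
  -25, -15, 0  ⇒  2A = -40, A = -20.
Then Σ (x_i + x_{i+1})·c_i = 200, so x̄ = 200 / (6·(-20)) = -5/3.

-5/3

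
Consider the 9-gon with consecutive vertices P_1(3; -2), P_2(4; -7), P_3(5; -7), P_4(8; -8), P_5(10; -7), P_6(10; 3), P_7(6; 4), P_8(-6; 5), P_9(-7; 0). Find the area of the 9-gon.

129.5

Σ = (-13) + (7) + (16) + (24) + (100) + (22) + (54) + (35) + (14) = 259
Area = |Σ|/2 = 129.5.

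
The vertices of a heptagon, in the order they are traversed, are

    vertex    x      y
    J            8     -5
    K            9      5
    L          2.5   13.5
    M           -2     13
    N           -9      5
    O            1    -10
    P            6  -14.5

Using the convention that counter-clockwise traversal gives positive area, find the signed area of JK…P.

288.5

Apply the surveyor's formula: 2A = Σ (x_i·y_{i+1} − x_{i+1}·y_i), indices taken mod 7.
Σ = (85) + (109) + (59.5) + (107) + (85) + (45.5) + (86) = 577
Signed area = Σ/2 = 288.5 (positive ⇒ counter-clockwise traversal).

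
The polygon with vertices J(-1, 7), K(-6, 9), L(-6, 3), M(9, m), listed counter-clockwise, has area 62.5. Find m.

-4

Write out the shoelace sum; only the two edges meeting at M involve m:
2·Area = [((-6)·m − 9·3) + (9·7 − (-1)·m)] + 69
       = -5·m + 105 = 125
⇒ m = -4.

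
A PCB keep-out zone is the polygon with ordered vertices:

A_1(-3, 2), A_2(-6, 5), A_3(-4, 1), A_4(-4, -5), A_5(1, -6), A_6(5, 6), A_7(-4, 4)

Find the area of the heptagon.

74

Apply the shoelace (surveyor's) formula: 2A = Σ (x_i·y_{i+1} − x_{i+1}·y_i), indices taken mod 7.
Σ = (-3) + (14) + (24) + (29) + (36) + (44) + (4) = 148
Area = |Σ|/2 = 74.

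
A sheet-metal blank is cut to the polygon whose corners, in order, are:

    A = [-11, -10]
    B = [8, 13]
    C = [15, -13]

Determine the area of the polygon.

327.5

Apply the shoelace formula: 2A = Σ (x_i·y_{i+1} − x_{i+1}·y_i), indices taken mod 3.
Cross-terms: -63, -299, -293  ⇒  Σ = -655
Area = |Σ|/2 = 327.5.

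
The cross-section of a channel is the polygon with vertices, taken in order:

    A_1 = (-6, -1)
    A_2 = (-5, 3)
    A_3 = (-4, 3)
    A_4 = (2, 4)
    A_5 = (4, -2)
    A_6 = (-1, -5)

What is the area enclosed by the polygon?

59.5

Cross-terms: -23, -3, -22, -20, -22, -29  ⇒  Σ = -119
Area = |Σ|/2 = 59.5.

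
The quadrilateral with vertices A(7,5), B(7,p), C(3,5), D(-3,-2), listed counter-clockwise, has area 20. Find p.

The doubled signed area Σ (x_i y_{i+1} − x_{i+1} y_i) is linear in p.
With p=0 it equals 8; the coefficient of p is 4 (from the two edges through B).
So 4·p + 8 = 2·20 = 40 ⇒ p = 8.

8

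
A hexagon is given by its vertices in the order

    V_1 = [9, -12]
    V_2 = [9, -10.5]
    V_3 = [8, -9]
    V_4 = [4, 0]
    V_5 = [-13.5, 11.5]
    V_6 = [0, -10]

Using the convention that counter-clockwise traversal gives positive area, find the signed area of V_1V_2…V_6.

161.75

V_1→V_2: (9)(-10.5) − (9)(-12) = 13.5
V_2→V_3: (9)(-9) − (8)(-10.5) = 3
V_3→V_4: (8)(0) − (4)(-9) = 36
V_4→V_5: (4)(11.5) − (-13.5)(0) = 46
V_5→V_6: (-13.5)(-10) − (0)(11.5) = 135
V_6→V_1: (0)(-12) − (9)(-10) = 90
Σ = 323.5
Signed area = Σ/2 = 161.75 (positive ⇒ counter-clockwise traversal).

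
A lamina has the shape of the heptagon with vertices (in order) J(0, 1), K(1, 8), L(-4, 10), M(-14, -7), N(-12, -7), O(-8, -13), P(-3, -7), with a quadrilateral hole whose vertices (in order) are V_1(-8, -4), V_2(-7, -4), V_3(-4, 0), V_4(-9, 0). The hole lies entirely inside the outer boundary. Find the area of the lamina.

156.5

Outer boundary:
J→K: (0)(8) − (1)(1) = -1
K→L: (1)(10) − (-4)(8) = 42
L→M: (-4)(-7) − (-14)(10) = 168
M→N: (-14)(-7) − (-12)(-7) = 14
N→O: (-12)(-13) − (-8)(-7) = 100
O→P: (-8)(-7) − (-3)(-13) = 17
P→J: (-3)(1) − (0)(-7) = -3
Σ = 337
Area = |Σ|/2 = 168.5.
Hole:
Σ = (4) + (-16) + (0) + (36) = 24
Area = |Σ|/2 = 12.
Net area = 168.5 − 12 = 156.5.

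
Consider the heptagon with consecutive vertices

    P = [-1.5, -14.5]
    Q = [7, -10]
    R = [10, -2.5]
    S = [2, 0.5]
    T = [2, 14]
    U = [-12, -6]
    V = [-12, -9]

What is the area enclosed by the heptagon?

294.25

Apply the surveyor's formula: 2A = Σ (x_i·y_{i+1} − x_{i+1}·y_i), indices taken mod 7.
Cross-terms: 116.5, 82.5, 10, 27, 156, 36, 160.5  ⇒  Σ = 588.5
Area = |Σ|/2 = 294.25.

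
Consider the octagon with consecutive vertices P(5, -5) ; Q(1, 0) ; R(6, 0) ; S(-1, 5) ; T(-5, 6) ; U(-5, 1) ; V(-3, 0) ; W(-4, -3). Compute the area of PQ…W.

Apply the shoelace (surveyor's) formula: 2A = Σ (x_i·y_{i+1} − x_{i+1}·y_i), indices taken mod 8.
Σ = (5) + (0) + (30) + (19) + (25) + (3) + (9) + (35) = 126
Area = |Σ|/2 = 63.

63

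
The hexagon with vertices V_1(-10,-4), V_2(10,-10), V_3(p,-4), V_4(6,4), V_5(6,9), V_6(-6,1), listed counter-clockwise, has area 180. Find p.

The doubled signed area Σ (x_i y_{i+1} − x_{i+1} y_i) is linear in p.
With p=0 it equals 248; the coefficient of p is 14 (from the two edges through V_3).
So 14·p + 248 = 2·180 = 360 ⇒ p = 8.

8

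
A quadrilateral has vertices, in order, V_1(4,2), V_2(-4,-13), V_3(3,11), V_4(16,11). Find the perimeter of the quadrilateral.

|V_1V_2| = √((-8)² + (-15)²) = √289 = 17
|V_2V_3| = √((7)² + (24)²) = √625 = 25
|V_3V_4| = √((13)² + (0)²) = √169 = 13
|V_4V_1| = √((-12)² + (-9)²) = √225 = 15
Perimeter = 17 + 25 + 13 + 15 = 70.

70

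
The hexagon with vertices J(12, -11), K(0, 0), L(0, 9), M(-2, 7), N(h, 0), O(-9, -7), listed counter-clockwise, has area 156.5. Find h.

-8

Write out the shoelace sum; only the two edges meeting at N involve h:
2·Area = [((-2)·0 − h·7) + (h·(-7) − (-9)·0)] + 201
       = -14·h + 201 = 313
⇒ h = -8.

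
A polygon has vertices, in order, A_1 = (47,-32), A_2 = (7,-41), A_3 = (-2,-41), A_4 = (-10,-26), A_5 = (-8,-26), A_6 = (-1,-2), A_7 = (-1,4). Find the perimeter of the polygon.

|A_1A_2| = √((-40)² + (-9)²) = √1681 = 41
|A_2A_3| = √((-9)² + (0)²) = √81 = 9
|A_3A_4| = √((-8)² + (15)²) = √289 = 17
|A_4A_5| = √((2)² + (0)²) = √4 = 2
|A_5A_6| = √((7)² + (24)²) = √625 = 25
|A_6A_7| = √((0)² + (6)²) = √36 = 6
|A_7A_1| = √((48)² + (-36)²) = √3600 = 60
Perimeter = 41 + 9 + 17 + 2 + 25 + 6 + 60 = 160.

160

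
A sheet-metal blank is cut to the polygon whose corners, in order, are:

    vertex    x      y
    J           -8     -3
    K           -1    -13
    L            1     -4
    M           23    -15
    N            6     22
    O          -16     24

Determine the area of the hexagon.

763.5

Apply the surveyor's formula: 2A = Σ (x_i·y_{i+1} − x_{i+1}·y_i), indices taken mod 6.
Σ = (101) + (17) + (77) + (596) + (496) + (240) = 1527
Area = |Σ|/2 = 763.5.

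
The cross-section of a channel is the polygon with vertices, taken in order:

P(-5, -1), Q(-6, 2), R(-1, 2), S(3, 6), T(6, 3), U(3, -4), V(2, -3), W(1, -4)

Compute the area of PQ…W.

62.5

Cross-terms: -16, -10, -12, -27, -33, -1, -5, -21  ⇒  Σ = -125
Area = |Σ|/2 = 62.5.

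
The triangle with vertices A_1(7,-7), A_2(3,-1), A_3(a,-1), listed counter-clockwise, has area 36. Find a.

-9

Write out the shoelace sum; only the two edges meeting at A_3 involve a:
2·Area = [(3·(-1) − a·(-1)) + (a·(-7) − 7·(-1))] + 14
       = -6·a + 18 = 72
⇒ a = -9.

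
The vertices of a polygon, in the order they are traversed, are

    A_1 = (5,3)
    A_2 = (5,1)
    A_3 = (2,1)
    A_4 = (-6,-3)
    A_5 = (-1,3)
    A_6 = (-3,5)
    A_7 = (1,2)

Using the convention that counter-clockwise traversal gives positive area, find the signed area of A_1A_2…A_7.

A_1→A_2: (5)(1) − (5)(3) = -10
A_2→A_3: (5)(1) − (2)(1) = 3
A_3→A_4: (2)(-3) − (-6)(1) = 0
A_4→A_5: (-6)(3) − (-1)(-3) = -21
A_5→A_6: (-1)(5) − (-3)(3) = 4
A_6→A_7: (-3)(2) − (1)(5) = -11
A_7→A_1: (1)(3) − (5)(2) = -7
Σ = -42
Signed area = Σ/2 = -21 (negative ⇒ clockwise traversal).

-21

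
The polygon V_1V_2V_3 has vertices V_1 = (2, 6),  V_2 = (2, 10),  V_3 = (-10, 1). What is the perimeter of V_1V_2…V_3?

32

|V_1V_2| = √((0)² + (4)²) = √16 = 4
|V_2V_3| = √((-12)² + (-9)²) = √225 = 15
|V_3V_1| = √((12)² + (5)²) = √169 = 13
Perimeter = 4 + 15 + 13 = 32.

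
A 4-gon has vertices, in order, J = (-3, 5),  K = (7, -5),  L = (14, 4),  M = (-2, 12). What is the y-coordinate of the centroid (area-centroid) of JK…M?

79/21

Apply Gauss's area formula. First the cross-terms c_i = x_i·y_{i+1} − x_{i+1}·y_i:
  -20, 98, 176, 26  ⇒  2A = 280, A = 140.
Then Σ (y_i + y_{i+1})·c_i = 3160, so ȳ = 3160 / (6·140) = 79/21.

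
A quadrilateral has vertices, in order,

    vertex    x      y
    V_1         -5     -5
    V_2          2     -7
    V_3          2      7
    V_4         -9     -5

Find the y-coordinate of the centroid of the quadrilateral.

-317/219

Apply the shoelace (surveyor's) formula. First the cross-terms c_i = x_i·y_{i+1} − x_{i+1}·y_i:
  45, 28, 53, 20  ⇒  2A = 146, A = 73.
Then Σ (y_i + y_{i+1})·c_i = -634, so ȳ = -634 / (6·73) = -317/219.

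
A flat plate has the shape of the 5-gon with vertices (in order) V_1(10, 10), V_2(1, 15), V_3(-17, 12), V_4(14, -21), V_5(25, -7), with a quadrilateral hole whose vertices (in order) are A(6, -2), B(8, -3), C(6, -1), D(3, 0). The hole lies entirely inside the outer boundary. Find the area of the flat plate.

669

Outer boundary:
Σ = (140) + (267) + (189) + (427) + (320) = 1343
Area = |Σ|/2 = 671.5.
Hole:
Apply the shoelace formula: 2A = Σ (x_i·y_{i+1} − x_{i+1}·y_i), indices taken mod 4.
Cross-terms: -2, 10, 3, -6  ⇒  Σ = 5
Area = |Σ|/2 = 2.5.
Net area = 671.5 − 2.5 = 669.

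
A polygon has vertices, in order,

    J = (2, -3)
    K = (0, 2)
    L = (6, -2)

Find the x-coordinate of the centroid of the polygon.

8/3

Apply Gauss's area formula. First the cross-terms c_i = x_i·y_{i+1} − x_{i+1}·y_i:
  4, -12, -14  ⇒  2A = -22, A = -11.
Then Σ (x_i + x_{i+1})·c_i = -176, so x̄ = -176 / (6·(-11)) = 8/3.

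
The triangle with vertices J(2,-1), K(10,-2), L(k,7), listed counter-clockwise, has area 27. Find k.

-8

The doubled signed area Σ (x_i y_{i+1} − x_{i+1} y_i) is linear in k.
With k=0 it equals 62; the coefficient of k is 1 (from the two edges through L).
So 1·k + 62 = 2·27 = 54 ⇒ k = -8.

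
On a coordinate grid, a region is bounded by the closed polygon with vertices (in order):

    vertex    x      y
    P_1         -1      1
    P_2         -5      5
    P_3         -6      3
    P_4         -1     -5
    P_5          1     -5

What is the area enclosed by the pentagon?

Apply Gauss's area formula: 2A = Σ (x_i·y_{i+1} − x_{i+1}·y_i), indices taken mod 5.
Σ = (0) + (15) + (33) + (10) + (-4) = 54
Area = |Σ|/2 = 27.

27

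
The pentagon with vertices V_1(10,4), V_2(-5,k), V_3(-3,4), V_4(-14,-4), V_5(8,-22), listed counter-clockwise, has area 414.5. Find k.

The doubled signed area Σ (x_i y_{i+1} − x_{i+1} y_i) is linear in k.
With k=0 it equals 660; the coefficient of k is 13 (from the two edges through V_2).
So 13·k + 660 = 2·414.5 = 829 ⇒ k = 13.

13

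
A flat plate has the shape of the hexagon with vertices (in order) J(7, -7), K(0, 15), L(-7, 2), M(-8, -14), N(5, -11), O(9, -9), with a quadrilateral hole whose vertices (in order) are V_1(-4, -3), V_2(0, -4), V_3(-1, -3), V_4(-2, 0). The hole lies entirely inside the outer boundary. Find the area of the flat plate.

Outer boundary:
Apply the surveyor's formula: 2A = Σ (x_i·y_{i+1} − x_{i+1}·y_i), indices taken mod 6.
Σ = (105) + (105) + (114) + (158) + (54) + (0) = 536
Area = |Σ|/2 = 268.
Hole:
V_1→V_2: (-4)(-4) − (0)(-3) = 16
V_2→V_3: (0)(-3) − (-1)(-4) = -4
V_3→V_4: (-1)(0) − (-2)(-3) = -6
V_4→V_1: (-2)(-3) − (-4)(0) = 6
Σ = 12
Area = |Σ|/2 = 6.
Net area = 268 − 6 = 262.

262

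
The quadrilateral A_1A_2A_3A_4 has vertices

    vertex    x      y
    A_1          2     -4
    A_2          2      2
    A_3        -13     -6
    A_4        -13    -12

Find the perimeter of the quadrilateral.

46

|A_1A_2| = √((0)² + (6)²) = √36 = 6
|A_2A_3| = √((-15)² + (-8)²) = √289 = 17
|A_3A_4| = √((0)² + (-6)²) = √36 = 6
|A_4A_1| = √((15)² + (8)²) = √289 = 17
Perimeter = 6 + 17 + 6 + 17 = 46.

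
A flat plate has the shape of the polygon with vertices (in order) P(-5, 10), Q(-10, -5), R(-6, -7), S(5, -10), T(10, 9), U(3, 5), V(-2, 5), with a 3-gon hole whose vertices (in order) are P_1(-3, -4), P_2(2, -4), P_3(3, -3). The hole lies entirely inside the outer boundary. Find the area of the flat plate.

Outer boundary:
Σ = (125) + (40) + (95) + (145) + (23) + (25) + (5) = 458
Area = |Σ|/2 = 229.
Hole:
Apply the surveyor's formula: 2A = Σ (x_i·y_{i+1} − x_{i+1}·y_i), indices taken mod 3.
Cross-terms: 20, 6, -21  ⇒  Σ = 5
Area = |Σ|/2 = 2.5.
Net area = 229 − 2.5 = 226.5.

226.5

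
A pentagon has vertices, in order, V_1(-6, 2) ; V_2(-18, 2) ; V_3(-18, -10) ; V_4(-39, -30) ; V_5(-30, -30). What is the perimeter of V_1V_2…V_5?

|V_1V_2| = √((-12)² + (0)²) = √144 = 12
|V_2V_3| = √((0)² + (-12)²) = √144 = 12
|V_3V_4| = √((-21)² + (-20)²) = √841 = 29
|V_4V_5| = √((9)² + (0)²) = √81 = 9
|V_5V_1| = √((24)² + (32)²) = √1600 = 40
Perimeter = 12 + 12 + 29 + 9 + 40 = 102.

102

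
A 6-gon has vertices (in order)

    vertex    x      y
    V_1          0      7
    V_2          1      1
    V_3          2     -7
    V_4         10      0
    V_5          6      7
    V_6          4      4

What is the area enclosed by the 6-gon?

74

Cross-terms: -7, -9, 70, 70, -4, 28  ⇒  Σ = 148
Area = |Σ|/2 = 74.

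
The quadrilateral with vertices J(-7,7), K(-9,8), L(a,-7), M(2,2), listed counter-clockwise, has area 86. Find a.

Write out the shoelace sum; only the two edges meeting at L involve a:
2·Area = [((-9)·(-7) − a·8) + (a·2 − 2·(-7))] + 35
       = -6·a + 112 = 172
⇒ a = -10.

-10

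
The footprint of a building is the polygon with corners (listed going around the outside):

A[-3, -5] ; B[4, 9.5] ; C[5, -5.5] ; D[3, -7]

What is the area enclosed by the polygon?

66.25

A→B: (-3)(9.5) − (4)(-5) = -8.5
B→C: (4)(-5.5) − (5)(9.5) = -69.5
C→D: (5)(-7) − (3)(-5.5) = -18.5
D→A: (3)(-5) − (-3)(-7) = -36
Σ = -132.5
Area = |Σ|/2 = 66.25.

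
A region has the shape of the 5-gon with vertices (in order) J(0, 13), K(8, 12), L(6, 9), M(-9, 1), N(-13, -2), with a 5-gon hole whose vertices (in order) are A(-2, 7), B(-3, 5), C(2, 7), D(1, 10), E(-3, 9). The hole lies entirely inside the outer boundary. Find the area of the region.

63

Outer boundary:
Cross-terms: -104, 0, 87, 31, -169  ⇒  Σ = -155
Area = |Σ|/2 = 77.5.
Hole:
Σ = (11) + (-31) + (13) + (39) + (-3) = 29
Area = |Σ|/2 = 14.5.
Net area = 77.5 − 14.5 = 63.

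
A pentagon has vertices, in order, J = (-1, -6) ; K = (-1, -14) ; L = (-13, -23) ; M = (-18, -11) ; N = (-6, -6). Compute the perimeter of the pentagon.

|JK| = √((0)² + (-8)²) = √64 = 8
|KL| = √((-12)² + (-9)²) = √225 = 15
|LM| = √((-5)² + (12)²) = √169 = 13
|MN| = √((12)² + (5)²) = √169 = 13
|NJ| = √((5)² + (0)²) = √25 = 5
Perimeter = 8 + 15 + 13 + 13 + 5 = 54.

54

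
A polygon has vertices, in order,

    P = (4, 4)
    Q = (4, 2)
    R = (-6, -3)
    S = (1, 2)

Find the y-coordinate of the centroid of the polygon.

Apply the shoelace formula. First the cross-terms c_i = x_i·y_{i+1} − x_{i+1}·y_i:
  -8, 0, -9, -4  ⇒  2A = -21, A = -10.5.
Then Σ (y_i + y_{i+1})·c_i = -63, so ȳ = -63 / (6·(-10.5)) = 1.

1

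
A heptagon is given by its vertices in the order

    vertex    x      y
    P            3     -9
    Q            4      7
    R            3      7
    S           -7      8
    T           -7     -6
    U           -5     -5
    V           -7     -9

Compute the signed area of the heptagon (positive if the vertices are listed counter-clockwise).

Σ = (57) + (7) + (73) + (98) + (5) + (10) + (90) = 340
Signed area = Σ/2 = 170 (positive ⇒ counter-clockwise traversal).

170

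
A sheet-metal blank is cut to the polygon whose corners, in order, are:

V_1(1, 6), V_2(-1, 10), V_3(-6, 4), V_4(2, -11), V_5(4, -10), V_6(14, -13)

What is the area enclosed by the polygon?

V_1→V_2: (1)(10) − (-1)(6) = 16
V_2→V_3: (-1)(4) − (-6)(10) = 56
V_3→V_4: (-6)(-11) − (2)(4) = 58
V_4→V_5: (2)(-10) − (4)(-11) = 24
V_5→V_6: (4)(-13) − (14)(-10) = 88
V_6→V_1: (14)(6) − (1)(-13) = 97
Σ = 339
Area = |Σ|/2 = 169.5.

169.5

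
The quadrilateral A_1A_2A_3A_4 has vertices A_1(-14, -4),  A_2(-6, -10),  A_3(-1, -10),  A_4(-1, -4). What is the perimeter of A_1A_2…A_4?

|A_1A_2| = √((8)² + (-6)²) = √100 = 10
|A_2A_3| = √((5)² + (0)²) = √25 = 5
|A_3A_4| = √((0)² + (6)²) = √36 = 6
|A_4A_1| = √((-13)² + (0)²) = √169 = 13
Perimeter = 10 + 5 + 6 + 13 = 34.

34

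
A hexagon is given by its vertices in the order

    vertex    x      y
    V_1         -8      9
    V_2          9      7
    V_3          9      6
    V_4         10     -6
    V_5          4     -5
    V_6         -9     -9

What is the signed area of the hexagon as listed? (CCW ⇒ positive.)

-260

Σ = (-137) + (-9) + (-114) + (-26) + (-81) + (-153) = -520
Signed area = Σ/2 = -260 (negative ⇒ clockwise traversal).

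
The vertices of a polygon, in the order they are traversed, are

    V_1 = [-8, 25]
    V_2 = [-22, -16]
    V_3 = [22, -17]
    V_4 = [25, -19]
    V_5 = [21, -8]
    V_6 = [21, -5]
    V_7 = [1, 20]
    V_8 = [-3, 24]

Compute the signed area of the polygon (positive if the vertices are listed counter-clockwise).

Σ = (678) + (726) + (7) + (199) + (63) + (425) + (84) + (117) = 2299
Signed area = Σ/2 = 1149.5 (positive ⇒ counter-clockwise traversal).

1149.5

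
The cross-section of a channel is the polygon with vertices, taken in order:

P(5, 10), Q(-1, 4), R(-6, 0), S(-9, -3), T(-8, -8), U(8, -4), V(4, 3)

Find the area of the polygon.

140.5

Apply the shoelace formula: 2A = Σ (x_i·y_{i+1} − x_{i+1}·y_i), indices taken mod 7.
Σ = (30) + (24) + (18) + (48) + (96) + (40) + (25) = 281
Area = |Σ|/2 = 140.5.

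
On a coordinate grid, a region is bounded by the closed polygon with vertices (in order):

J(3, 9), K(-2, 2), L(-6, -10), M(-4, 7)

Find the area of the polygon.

Apply the surveyor's formula: 2A = Σ (x_i·y_{i+1} − x_{i+1}·y_i), indices taken mod 4.
Cross-terms: 24, 32, -82, -57  ⇒  Σ = -83
Area = |Σ|/2 = 41.5.

41.5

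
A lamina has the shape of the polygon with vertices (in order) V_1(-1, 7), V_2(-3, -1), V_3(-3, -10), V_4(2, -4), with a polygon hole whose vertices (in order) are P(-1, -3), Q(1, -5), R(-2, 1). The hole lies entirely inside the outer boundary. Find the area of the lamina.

42.5

Outer boundary:
Apply the shoelace (surveyor's) formula: 2A = Σ (x_i·y_{i+1} − x_{i+1}·y_i), indices taken mod 4.
Cross-terms: 22, 27, 32, 10  ⇒  Σ = 91
Area = |Σ|/2 = 45.5.
Hole:
Σ = (8) + (-9) + (7) = 6
Area = |Σ|/2 = 3.
Net area = 45.5 − 3 = 42.5.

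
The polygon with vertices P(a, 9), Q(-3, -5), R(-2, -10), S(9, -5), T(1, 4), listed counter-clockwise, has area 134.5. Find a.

-8

The doubled signed area Σ (x_i y_{i+1} − x_{i+1} y_i) is linear in a.
With a=0 it equals 197; the coefficient of a is -9 (from the two edges through P).
So -9·a + 197 = 2·134.5 = 269 ⇒ a = -8.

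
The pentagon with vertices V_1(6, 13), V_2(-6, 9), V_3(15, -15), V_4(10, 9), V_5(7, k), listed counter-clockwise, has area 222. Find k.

Write out the shoelace sum; only the two edges meeting at V_5 involve k:
2·Area = [(10·k − 7·9) + (7·13 − 6·k)] + 372
       = 4·k + 400 = 444
⇒ k = 11.

11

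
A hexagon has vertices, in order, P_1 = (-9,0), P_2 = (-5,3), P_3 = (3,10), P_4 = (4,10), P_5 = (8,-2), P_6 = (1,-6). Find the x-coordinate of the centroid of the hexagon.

51/71

Apply Gauss's area formula. First the cross-terms c_i = x_i·y_{i+1} − x_{i+1}·y_i:
  -27, -59, -10, -88, -46, -54  ⇒  2A = -284, A = -142.
Then Σ (x_i + x_{i+1})·c_i = -612, so x̄ = -612 / (6·(-142)) = 51/71.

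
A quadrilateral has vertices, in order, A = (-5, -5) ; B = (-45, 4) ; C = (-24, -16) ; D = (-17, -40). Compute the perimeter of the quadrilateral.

132

|AB| = √((-40)² + (9)²) = √1681 = 41
|BC| = √((21)² + (-20)²) = √841 = 29
|CD| = √((7)² + (-24)²) = √625 = 25
|DA| = √((12)² + (35)²) = √1369 = 37
Perimeter = 41 + 29 + 25 + 37 = 132.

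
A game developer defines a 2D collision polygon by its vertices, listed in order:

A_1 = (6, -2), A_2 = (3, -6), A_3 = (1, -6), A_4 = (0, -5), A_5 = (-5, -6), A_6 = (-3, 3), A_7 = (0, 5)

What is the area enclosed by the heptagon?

Apply Gauss's area formula: 2A = Σ (x_i·y_{i+1} − x_{i+1}·y_i), indices taken mod 7.
Σ = (-30) + (-12) + (-5) + (-25) + (-33) + (-15) + (-30) = -150
Area = |Σ|/2 = 75.

75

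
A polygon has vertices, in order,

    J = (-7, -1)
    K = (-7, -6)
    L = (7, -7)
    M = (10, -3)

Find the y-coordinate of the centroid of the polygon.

Apply the surveyor's formula. First the cross-terms c_i = x_i·y_{i+1} − x_{i+1}·y_i:
  35, 91, 49, -31  ⇒  2A = 144, A = 72.
Then Σ (y_i + y_{i+1})·c_i = -1794, so ȳ = -1794 / (6·72) = -299/72.

-299/72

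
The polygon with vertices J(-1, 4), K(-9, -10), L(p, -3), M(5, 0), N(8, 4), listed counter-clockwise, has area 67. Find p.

Write out the shoelace sum; only the two edges meeting at L involve p:
2·Area = [((-9)·(-3) − p·(-10)) + (p·0 − 5·(-3))] + 102
       = 10·p + 144 = 134
⇒ p = -1.

-1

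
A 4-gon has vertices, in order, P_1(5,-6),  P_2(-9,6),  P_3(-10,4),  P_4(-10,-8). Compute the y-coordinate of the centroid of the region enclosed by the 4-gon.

-82/33

Apply Gauss's area formula. First the cross-terms c_i = x_i·y_{i+1} − x_{i+1}·y_i:
  -24, 24, 120, 100  ⇒  2A = 220, A = 110.
Then Σ (y_i + y_{i+1})·c_i = -1640, so ȳ = -1640 / (6·110) = -82/33.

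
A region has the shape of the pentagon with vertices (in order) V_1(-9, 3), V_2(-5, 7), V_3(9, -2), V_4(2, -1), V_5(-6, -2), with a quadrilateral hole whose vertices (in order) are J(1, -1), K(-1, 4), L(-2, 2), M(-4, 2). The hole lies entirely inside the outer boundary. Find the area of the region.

68.5

Outer boundary:
V_1→V_2: (-9)(7) − (-5)(3) = -48
V_2→V_3: (-5)(-2) − (9)(7) = -53
V_3→V_4: (9)(-1) − (2)(-2) = -5
V_4→V_5: (2)(-2) − (-6)(-1) = -10
V_5→V_1: (-6)(3) − (-9)(-2) = -36
Σ = -152
Area = |Σ|/2 = 76.
Hole:
Σ = (3) + (6) + (4) + (2) = 15
Area = |Σ|/2 = 7.5.
Net area = 76 − 7.5 = 68.5.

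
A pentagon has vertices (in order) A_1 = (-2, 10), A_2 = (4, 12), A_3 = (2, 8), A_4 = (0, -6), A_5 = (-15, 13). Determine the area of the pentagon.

Apply Gauss's area formula: 2A = Σ (x_i·y_{i+1} − x_{i+1}·y_i), indices taken mod 5.
Σ = (-64) + (8) + (-12) + (-90) + (-124) = -282
Area = |Σ|/2 = 141.

141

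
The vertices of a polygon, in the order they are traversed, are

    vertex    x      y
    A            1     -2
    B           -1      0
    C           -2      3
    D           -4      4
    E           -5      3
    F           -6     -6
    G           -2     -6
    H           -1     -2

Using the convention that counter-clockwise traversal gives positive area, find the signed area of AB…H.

40.5

Σ = (-2) + (-3) + (4) + (8) + (48) + (24) + (-2) + (4) = 81
Signed area = Σ/2 = 40.5 (positive ⇒ counter-clockwise traversal).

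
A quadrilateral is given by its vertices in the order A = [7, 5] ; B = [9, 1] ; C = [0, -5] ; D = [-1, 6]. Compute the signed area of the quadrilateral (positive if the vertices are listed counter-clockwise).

Apply the shoelace (surveyor's) formula: 2A = Σ (x_i·y_{i+1} − x_{i+1}·y_i), indices taken mod 4.
Σ = (-38) + (-45) + (-5) + (-47) = -135
Signed area = Σ/2 = -67.5 (negative ⇒ clockwise traversal).

-67.5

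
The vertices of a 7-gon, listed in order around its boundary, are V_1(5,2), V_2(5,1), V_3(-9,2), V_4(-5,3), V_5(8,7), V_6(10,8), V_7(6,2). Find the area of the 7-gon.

47

Cross-terms: -5, 19, -17, -59, -6, -28, 2  ⇒  Σ = -94
Area = |Σ|/2 = 47.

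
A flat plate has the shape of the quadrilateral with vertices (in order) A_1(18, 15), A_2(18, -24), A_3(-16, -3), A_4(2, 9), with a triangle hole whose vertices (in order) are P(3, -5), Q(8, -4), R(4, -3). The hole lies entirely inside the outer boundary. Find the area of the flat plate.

Outer boundary:
Cross-terms: -702, -438, -138, -132  ⇒  Σ = -1410
Area = |Σ|/2 = 705.
Hole:
Apply Gauss's area formula: 2A = Σ (x_i·y_{i+1} − x_{i+1}·y_i), indices taken mod 3.
P→Q: (3)(-4) − (8)(-5) = 28
Q→R: (8)(-3) − (4)(-4) = -8
R→P: (4)(-5) − (3)(-3) = -11
Σ = 9
Area = |Σ|/2 = 4.5.
Net area = 705 − 4.5 = 700.5.

700.5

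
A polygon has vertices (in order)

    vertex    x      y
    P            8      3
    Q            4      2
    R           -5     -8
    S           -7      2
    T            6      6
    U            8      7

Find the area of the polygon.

Apply Gauss's area formula: 2A = Σ (x_i·y_{i+1} − x_{i+1}·y_i), indices taken mod 6.
P→Q: (8)(2) − (4)(3) = 4
Q→R: (4)(-8) − (-5)(2) = -22
R→S: (-5)(2) − (-7)(-8) = -66
S→T: (-7)(6) − (6)(2) = -54
T→U: (6)(7) − (8)(6) = -6
U→P: (8)(3) − (8)(7) = -32
Σ = -176
Area = |Σ|/2 = 88.

88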